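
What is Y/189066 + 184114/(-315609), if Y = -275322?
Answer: -2897709491/1420736457 ≈ -2.0396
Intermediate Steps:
Y/189066 + 184114/(-315609) = -275322/189066 + 184114/(-315609) = -275322*1/189066 + 184114*(-1/315609) = -45887/31511 - 26302/45087 = -2897709491/1420736457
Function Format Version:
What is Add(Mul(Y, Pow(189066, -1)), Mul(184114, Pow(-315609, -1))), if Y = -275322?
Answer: Rational(-2897709491, 1420736457) ≈ -2.0396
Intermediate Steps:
Add(Mul(Y, Pow(189066, -1)), Mul(184114, Pow(-315609, -1))) = Add(Mul(-275322, Pow(189066, -1)), Mul(184114, Pow(-315609, -1))) = Add(Mul(-275322, Rational(1, 189066)), Mul(184114, Rational(-1, 315609))) = Add(Rational(-45887, 31511), Rational(-26302, 45087)) = Rational(-2897709491, 1420736457)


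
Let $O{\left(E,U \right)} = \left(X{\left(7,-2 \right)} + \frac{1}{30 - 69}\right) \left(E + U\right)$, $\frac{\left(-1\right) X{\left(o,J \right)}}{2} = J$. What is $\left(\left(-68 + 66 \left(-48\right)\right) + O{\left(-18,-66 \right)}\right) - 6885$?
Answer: $- \frac{135913}{13} \approx -10455.0$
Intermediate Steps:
$X{\left(o,J \right)} = - 2 J$
$O{\left(E,U \right)} = \frac{155 E}{39} + \frac{155 U}{39}$ ($O{\left(E,U \right)} = \left(\left(-2\right) \left(-2\right) + \frac{1}{30 - 69}\right) \left(E + U\right) = \left(4 + \frac{1}{-39}\right) \left(E + U\right) = \left(4 - \frac{1}{39}\right) \left(E + U\right) = \frac{155 \left(E + U\right)}{39} = \frac{155 E}{39} + \frac{155 U}{39}$)
$\left(\left(-68 + 66 \left(-48\right)\right) + O{\left(-18,-66 \right)}\right) - 6885 = \left(\left(-68 + 66 \left(-48\right)\right) + \left(\frac{155}{39} \left(-18\right) + \frac{155}{39} \left(-66\right)\right)\right) - 6885 = \left(\left(-68 - 3168\right) - \frac{4340}{13}\right) - 6885 = \left(-3236 - \frac{4340}{13}\right) - 6885 = - \frac{46408}{13} - 6885 = - \frac{135913}{13}$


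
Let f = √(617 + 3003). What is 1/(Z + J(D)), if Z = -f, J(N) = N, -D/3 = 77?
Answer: -231/49741 + 2*√905/49741 ≈ -0.0034345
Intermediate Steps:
D = -231 (D = -3*77 = -231)
f = 2*√905 (f = √3620 = 2*√905 ≈ 60.166)
Z = -2*√905 ≈ -60.166
1/(Z + J(D)) = 1/(-2*√905 - 231) = 1/(-231 - 2*√905)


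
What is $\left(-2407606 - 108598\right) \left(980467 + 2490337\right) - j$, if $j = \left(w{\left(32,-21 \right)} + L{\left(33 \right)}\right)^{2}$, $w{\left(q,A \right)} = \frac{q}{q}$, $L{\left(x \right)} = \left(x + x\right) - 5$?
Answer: $-8733250911860$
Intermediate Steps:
$L{\left(x \right)} = -5 + 2 x$ ($L{\left(x \right)} = 2 x - 5 = -5 + 2 x$)
$w{\left(q,A \right)} = 1$
$j = 3844$ ($j = \left(1 + \left(-5 + 2 \cdot 33\right)\right)^{2} = \left(1 + \left(-5 + 66\right)\right)^{2} = \left(1 + 61\right)^{2} = 62^{2} = 3844$)
$\left(-2407606 - 108598\right) \left(980467 + 2490337\right) - j = \left(-2407606 - 108598\right) \left(980467 + 2490337\right) - 3844 = \left(-2516204\right) 3470804 - 3844 = -8733250908016 - 3844 = -8733250911860$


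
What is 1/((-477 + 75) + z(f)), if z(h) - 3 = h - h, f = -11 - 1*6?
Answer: -1/399 ≈ -0.0025063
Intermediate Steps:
f = -17 (f = -11 - 6 = -17)
z(h) = 3 (z(h) = 3 + (h - h) = 3 + 0 = 3)
1/((-477 + 75) + z(f)) = 1/((-477 + 75) + 3) = 1/(-402 + 3) = 1/(-399) = -1/399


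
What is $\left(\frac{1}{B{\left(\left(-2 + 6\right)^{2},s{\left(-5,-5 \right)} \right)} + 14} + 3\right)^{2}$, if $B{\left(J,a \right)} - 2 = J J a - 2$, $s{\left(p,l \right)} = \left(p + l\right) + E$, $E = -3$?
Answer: $\frac{98823481}{10982596} \approx 8.9982$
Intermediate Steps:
$s{\left(p,l \right)} = -3 + l + p$ ($s{\left(p,l \right)} = \left(p + l\right) - 3 = \left(l + p\right) - 3 = -3 + l + p$)
$B{\left(J,a \right)} = a J^{2}$ ($B{\left(J,a \right)} = 2 + \left(J J a - 2\right) = 2 + \left(J^{2} a - 2\right) = 2 + \left(a J^{2} - 2\right) = 2 + \left(-2 + a J^{2}\right) = a J^{2}$)
$\left(\frac{1}{B{\left(\left(-2 + 6\right)^{2},s{\left(-5,-5 \right)} \right)} + 14} + 3\right)^{2} = \left(\frac{1}{\left(-3 - 5 - 5\right) \left(\left(-2 + 6\right)^{2}\right)^{2} + 14} + 3\right)^{2} = \left(\frac{1}{- 13 \left(4^{2}\right)^{2} + 14} + 3\right)^{2} = \left(\frac{1}{- 13 \cdot 16^{2} + 14} + 3\right)^{2} = \left(\frac{1}{\left(-13\right) 256 + 14} + 3\right)^{2} = \left(\frac{1}{-3328 + 14} + 3\right)^{2} = \left(\frac{1}{-3314} + 3\right)^{2} = \left(- \frac{1}{3314} + 3\right)^{2} = \left(\frac{9941}{3314}\right)^{2} = \frac{98823481}{10982596}$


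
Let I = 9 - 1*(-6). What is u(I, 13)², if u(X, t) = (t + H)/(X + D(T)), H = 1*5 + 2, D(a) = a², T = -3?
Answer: 25/36 ≈ 0.69444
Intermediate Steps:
I = 15 (I = 9 + 6 = 15)
H = 7 (H = 5 + 2 = 7)
u(X, t) = (7 + t)/(9 + X) (u(X, t) = (t + 7)/(X + (-3)²) = (7 + t)/(X + 9) = (7 + t)/(9 + X))
u(I, 13)² = ((7 + 13)/(9 + 15))² = (20/24)² = ((1/24)*20)² = (⅚)² = 25/36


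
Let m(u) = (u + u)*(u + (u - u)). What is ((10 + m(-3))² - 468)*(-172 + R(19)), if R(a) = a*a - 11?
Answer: 56248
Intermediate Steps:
m(u) = 2*u² (m(u) = (2*u)*(u + 0) = (2*u)*u = 2*u²)
R(a) = -11 + a² (R(a) = a² - 11 = -11 + a²)
((10 + m(-3))² - 468)*(-172 + R(19)) = ((10 + 2*(-3)²)² - 468)*(-172 + (-11 + 19²)) = ((10 + 2*9)² - 468)*(-172 + (-11 + 361)) = ((10 + 18)² - 468)*(-172 + 350) = (28² - 468)*178 = (784 - 468)*178 = 316*178 = 56248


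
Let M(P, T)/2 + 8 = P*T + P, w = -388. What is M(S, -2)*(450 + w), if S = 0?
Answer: -992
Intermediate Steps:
M(P, T) = -16 + 2*P + 2*P*T (M(P, T) = -16 + 2*(P*T + P) = -16 + 2*(P + P*T) = -16 + (2*P + 2*P*T) = -16 + 2*P + 2*P*T)
M(S, -2)*(450 + w) = (-16 + 2*0 + 2*0*(-2))*(450 - 388) = (-16 + 0 + 0)*62 = -16*62 = -992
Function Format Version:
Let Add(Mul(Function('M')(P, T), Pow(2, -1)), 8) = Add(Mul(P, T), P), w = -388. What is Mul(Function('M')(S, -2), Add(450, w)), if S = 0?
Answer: -992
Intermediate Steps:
Function('M')(P, T) = Add(-16, Mul(2, P), Mul(2, P, T)) (Function('M')(P, T) = Add(-16, Mul(2, Add(Mul(P, T), P))) = Add(-16, Mul(2, Add(P, Mul(P, T)))) = Add(-16, Add(Mul(2, P), Mul(2, P, T))) = Add(-16, Mul(2, P), Mul(2, P, T)))
Mul(Function('M')(S, -2), Add(450, w)) = Mul(Add(-16, Mul(2, 0), Mul(2, 0, -2)), Add(450, -388)) = Mul(Add(-16, 0, 0), 62) = Mul(-16, 62) = -992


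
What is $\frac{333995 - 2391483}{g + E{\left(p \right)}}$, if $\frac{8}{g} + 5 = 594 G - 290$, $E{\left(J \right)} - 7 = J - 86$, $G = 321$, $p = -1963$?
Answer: $\frac{195851253976}{194376955} \approx 1007.6$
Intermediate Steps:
$E{\left(J \right)} = -79 + J$ ($E{\left(J \right)} = 7 + \left(J - 86\right) = 7 + \left(-86 + J\right) = -79 + J$)
$g = \frac{8}{190379}$ ($g = \frac{8}{-5 + \left(594 \cdot 321 - 290\right)} = \frac{8}{-5 + \left(190674 - 290\right)} = \frac{8}{-5 + 190384} = \frac{8}{190379} \approx 4.2021 \cdot 10^{-5}$)
$\frac{333995 - 2391483}{g + E{\left(p \right)}} = \frac{333995 - 2391483}{\frac{8}{190379} - 2042} = - \frac{2057488}{\frac{8}{190379} - 2042} = - \frac{2057488}{- \frac{388753910}{190379}} = \left(-2057488\right) \left(- \frac{190379}{388753910}\right) = \frac{195851253976}{194376955}$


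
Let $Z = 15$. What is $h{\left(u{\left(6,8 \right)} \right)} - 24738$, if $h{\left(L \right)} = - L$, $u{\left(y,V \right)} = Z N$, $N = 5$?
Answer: $-24813$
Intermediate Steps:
$u{\left(y,V \right)} = 75$ ($u{\left(y,V \right)} = 15 \cdot 5 = 75$)
$h{\left(u{\left(6,8 \right)} \right)} - 24738 = \left(-1\right) 75 - 24738 = -75 - 24738 = -24813$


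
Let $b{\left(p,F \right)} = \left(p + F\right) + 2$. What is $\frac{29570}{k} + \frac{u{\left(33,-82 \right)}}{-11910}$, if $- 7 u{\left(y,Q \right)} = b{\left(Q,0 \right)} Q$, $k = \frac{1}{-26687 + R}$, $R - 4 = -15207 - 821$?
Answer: $- \frac{10529333118334}{8337} \approx -1.263 \cdot 10^{9}$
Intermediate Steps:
$R = -16024$ ($R = 4 - 16028 = -16024$)
$b{\left(p,F \right)} = 2 + F + p$ ($b{\left(p,F \right)} = \left(F + p\right) + 2 = 2 + F + p$)
$k = - \frac{1}{42711}$ ($k = \frac{1}{-26687 - 16024} = \frac{1}{-42711} = - \frac{1}{42711} \approx -2.3413 \cdot 10^{-5}$)
$u{\left(y,Q \right)} = - \frac{Q \left(2 + Q\right)}{7}$ ($u{\left(y,Q \right)} = - \frac{\left(2 + 0 + Q\right) Q}{7} = - \frac{\left(2 + Q\right) Q}{7} = - \frac{Q \left(2 + Q\right)}{7}$)
$\frac{29570}{k} + \frac{u{\left(33,-82 \right)}}{-11910} = \frac{29570}{- \frac{1}{42711}} + \frac{\left(- \frac{1}{7}\right) \left(-82\right) \left(2 - 82\right)}{-11910} = 29570 \left(-42711\right) + \left(- \frac{1}{7}\right) \left(-82\right) \left(-80\right) \left(- \frac{1}{11910}\right) = -1262964270 - - \frac{656}{8337} = -1262964270 + \frac{656}{8337} = - \frac{10529333118334}{8337}$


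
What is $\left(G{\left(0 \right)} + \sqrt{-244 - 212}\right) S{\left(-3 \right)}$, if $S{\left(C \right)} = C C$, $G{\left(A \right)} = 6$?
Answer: $54 + 18 i \sqrt{114} \approx 54.0 + 192.19 i$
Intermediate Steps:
$S{\left(C \right)} = C^{2}$
$\left(G{\left(0 \right)} + \sqrt{-244 - 212}\right) S{\left(-3 \right)} = \left(6 + \sqrt{-244 - 212}\right) \left(-3\right)^{2} = \left(6 + \sqrt{-456}\right) 9 = \left(6 + 2 i \sqrt{114}\right) 9 = 54 + 18 i \sqrt{114}$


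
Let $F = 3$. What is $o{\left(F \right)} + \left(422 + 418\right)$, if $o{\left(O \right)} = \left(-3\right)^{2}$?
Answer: $849$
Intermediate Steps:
$o{\left(O \right)} = 9$
$o{\left(F \right)} + \left(422 + 418\right) = 9 + \left(422 + 418\right) = 9 + 840 = 849$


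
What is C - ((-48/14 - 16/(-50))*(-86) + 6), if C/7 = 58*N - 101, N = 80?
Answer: 5512441/175 ≈ 31500.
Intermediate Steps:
C = 31773 (C = 7*(58*80 - 101) = 7*(4640 - 101) = 7*4539 = 31773)
C - ((-48/14 - 16/(-50))*(-86) + 6) = 31773 - ((-48/14 - 16/(-50))*(-86) + 6) = 31773 - ((-48*1/14 - 16*(-1/50))*(-86) + 6) = 31773 - ((-24/7 + 8/25)*(-86) + 6) = 31773 - (-544/175*(-86) + 6) = 31773 - (46784/175 + 6) = 31773 - 1*47834/175 = 31773 - 47834/175 = 5512441/175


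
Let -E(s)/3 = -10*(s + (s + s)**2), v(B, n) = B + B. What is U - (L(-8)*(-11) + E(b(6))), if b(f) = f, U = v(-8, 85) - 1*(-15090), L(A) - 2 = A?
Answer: 10508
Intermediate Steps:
v(B, n) = 2*B
L(A) = 2 + A
U = 15074 (U = 2*(-8) - 1*(-15090) = -16 + 15090 = 15074)
E(s) = 30*s + 120*s**2 (E(s) = -(-30)*(s + (s + s)**2) = -(-30)*(s + (2*s)**2) = -(-30)*(s + 4*s**2) = -3*(-40*s**2 - 10*s) = 30*s + 120*s**2)
U - (L(-8)*(-11) + E(b(6))) = 15074 - ((2 - 8)*(-11) + 30*6*(1 + 4*6)) = 15074 - (-6*(-11) + 30*6*(1 + 24)) = 15074 - (66 + 30*6*25) = 15074 - (66 + 4500) = 15074 - 1*4566 = 15074 - 4566 = 10508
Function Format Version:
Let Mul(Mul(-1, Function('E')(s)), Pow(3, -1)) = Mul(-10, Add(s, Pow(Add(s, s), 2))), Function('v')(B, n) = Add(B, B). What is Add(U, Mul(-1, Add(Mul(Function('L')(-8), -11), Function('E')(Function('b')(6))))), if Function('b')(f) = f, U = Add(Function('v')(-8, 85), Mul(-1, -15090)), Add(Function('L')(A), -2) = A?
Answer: 10508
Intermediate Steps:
Function('v')(B, n) = Mul(2, B)
Function('L')(A) = Add(2, A)
U = 15074 (U = Add(Mul(2, -8), Mul(-1, -15090)) = Add(-16, 15090) = 15074)
Function('E')(s) = Add(Mul(30, s), Mul(120, Pow(s, 2))) (Function('E')(s) = Mul(-3, Mul(-10, Add(s, Pow(Add(s, s), 2)))) = Mul(-3, Mul(-10, Add(s, Pow(Mul(2, s), 2)))) = Mul(-3, Mul(-10, Add(s, Mul(4, Pow(s, 2))))) = Mul(-3, Add(Mul(-40, Pow(s, 2)), Mul(-10, s))) = Add(Mul(30, s), Mul(120, Pow(s, 2))))
Add(U, Mul(-1, Add(Mul(Function('L')(-8), -11), Function('E')(Function('b')(6))))) = Add(15074, Mul(-1, Add(Mul(Add(2, -8), -11), Mul(30, 6, Add(1, Mul(4, 6)))))) = Add(15074, Mul(-1, Add(Mul(-6, -11), Mul(30, 6, Add(1, 24))))) = Add(15074, Mul(-1, Add(66, Mul(30, 6, 25)))) = Add(15074, Mul(-1, Add(66, 4500))) = Add(15074, Mul(-1, 4566)) = Add(15074, -4566) = 10508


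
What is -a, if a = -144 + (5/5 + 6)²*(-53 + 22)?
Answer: 1663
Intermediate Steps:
a = -1663 (a = -144 + (5*(⅕) + 6)²*(-31) = -144 + (1 + 6)²*(-31) = -144 + 7²*(-31) = -144 + 49*(-31) = -144 - 1519 = -1663)
-a = -1*(-1663) = 1663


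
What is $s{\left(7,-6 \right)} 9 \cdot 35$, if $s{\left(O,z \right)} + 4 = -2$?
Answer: $-1890$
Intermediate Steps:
$s{\left(O,z \right)} = -6$ ($s{\left(O,z \right)} = -4 - 2 = -6$)
$s{\left(7,-6 \right)} 9 \cdot 35 = \left(-6\right) 9 \cdot 35 = \left(-54\right) 35 = -1890$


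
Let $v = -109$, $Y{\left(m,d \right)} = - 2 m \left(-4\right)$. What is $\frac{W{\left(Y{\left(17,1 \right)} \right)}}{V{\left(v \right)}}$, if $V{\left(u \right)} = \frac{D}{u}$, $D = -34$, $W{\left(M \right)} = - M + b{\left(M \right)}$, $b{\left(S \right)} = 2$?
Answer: $- \frac{7303}{17} \approx -429.59$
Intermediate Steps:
$Y{\left(m,d \right)} = 8 m$
$W{\left(M \right)} = 2 - M$ ($W{\left(M \right)} = - M + 2 = 2 - M$)
$V{\left(u \right)} = - \frac{34}{u}$
$\frac{W{\left(Y{\left(17,1 \right)} \right)}}{V{\left(v \right)}} = \frac{2 - 8 \cdot 17}{\left(-34\right) \frac{1}{-109}} = \frac{2 - 136}{\left(-34\right) \left(- \frac{1}{109}\right)} = \frac{2 - 136}{\frac{34}{109}} = \left(-134\right) \frac{109}{34} = - \frac{7303}{17}$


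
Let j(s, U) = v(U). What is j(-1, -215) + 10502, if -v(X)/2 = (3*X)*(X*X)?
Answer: 59640752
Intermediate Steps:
v(X) = -6*X**3 (v(X) = -2*3*X*X*X = -2*3*X*X**2 = -6*X**3)
j(s, U) = -6*U**3
j(-1, -215) + 10502 = -6*(-215)**3 + 10502 = -6*(-9938375) + 10502 = 59630250 + 10502 = 59640752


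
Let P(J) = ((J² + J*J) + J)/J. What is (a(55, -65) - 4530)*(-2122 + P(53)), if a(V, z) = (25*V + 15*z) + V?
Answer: 8211125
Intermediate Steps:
a(V, z) = 15*z + 26*V (a(V, z) = (15*z + 25*V) + V = 15*z + 26*V)
P(J) = (J + 2*J²)/J (P(J) = ((J² + J²) + J)/J = (2*J² + J)/J = (J + 2*J²)/J)
(a(55, -65) - 4530)*(-2122 + P(53)) = ((15*(-65) + 26*55) - 4530)*(-2122 + (1 + 2*53)) = ((-975 + 1430) - 4530)*(-2122 + (1 + 106)) = (455 - 4530)*(-2122 + 107) = -4075*(-2015) = 8211125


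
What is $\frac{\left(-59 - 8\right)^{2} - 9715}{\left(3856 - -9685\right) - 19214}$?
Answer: $\frac{1742}{1891} \approx 0.92121$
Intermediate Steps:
$\frac{\left(-59 - 8\right)^{2} - 9715}{\left(3856 - -9685\right) - 19214} = \frac{\left(-67\right)^{2} - 9715}{\left(3856 + 9685\right) - 19214} = \frac{4489 - 9715}{13541 - 19214} = - \frac{5226}{-5673} = \left(-5226\right) \left(- \frac{1}{5673}\right) = \frac{1742}{1891}$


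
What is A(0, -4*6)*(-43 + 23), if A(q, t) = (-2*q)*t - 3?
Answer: 60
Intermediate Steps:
A(q, t) = -3 - 2*q*t (A(q, t) = -2*q*t - 3 = -3 - 2*q*t)
A(0, -4*6)*(-43 + 23) = (-3 - 2*0*(-4*6))*(-43 + 23) = (-3 - 2*0*(-24))*(-20) = (-3 + 0)*(-20) = -3*(-20) = 60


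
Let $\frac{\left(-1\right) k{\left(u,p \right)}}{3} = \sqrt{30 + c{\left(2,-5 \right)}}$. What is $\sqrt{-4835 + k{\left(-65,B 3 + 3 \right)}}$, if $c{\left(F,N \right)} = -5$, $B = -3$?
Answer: $5 i \sqrt{194} \approx 69.642 i$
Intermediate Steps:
$k{\left(u,p \right)} = -15$ ($k{\left(u,p \right)} = - 3 \sqrt{30 - 5} = - 3 \sqrt{25} = \left(-3\right) 5 = -15$)
$\sqrt{-4835 + k{\left(-65,B 3 + 3 \right)}} = \sqrt{-4835 - 15} = \sqrt{-4850} = 5 i \sqrt{194}$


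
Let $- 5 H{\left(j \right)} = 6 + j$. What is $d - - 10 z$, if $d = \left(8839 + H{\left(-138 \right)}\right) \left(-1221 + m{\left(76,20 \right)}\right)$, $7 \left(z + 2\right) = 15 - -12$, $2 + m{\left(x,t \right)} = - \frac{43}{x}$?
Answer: $- \frac{1518633421}{140} \approx -1.0847 \cdot 10^{7}$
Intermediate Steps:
$m{\left(x,t \right)} = -2 - \frac{43}{x}$
$z = \frac{13}{7}$ ($z = -2 + \frac{15 - -12}{7} = -2 + \frac{15 + 12}{7} = -2 + \frac{1}{7} \cdot 27 = -2 + \frac{27}{7} = \frac{13}{7} \approx 1.8571$)
$H{\left(j \right)} = - \frac{6}{5} - \frac{j}{5}$ ($H{\left(j \right)} = - \frac{6 + j}{5} = - \frac{6}{5} - \frac{j}{5}$)
$d = - \frac{216948003}{20}$ ($d = \left(8839 - - \frac{132}{5}\right) \left(-1221 - \left(2 + \frac{43}{76}\right)\right) = \left(8839 + \left(- \frac{6}{5} + \frac{138}{5}\right)\right) \left(-1221 - \frac{195}{76}\right) = \left(8839 + \frac{132}{5}\right) \left(-1221 - \frac{195}{76}\right) = \frac{44327 \left(-1221 - \frac{195}{76}\right)}{5} = \frac{44327}{5} \left(- \frac{92991}{76}\right) = - \frac{216948003}{20} \approx -1.0847 \cdot 10^{7}$)
$d - - 10 z = - \frac{216948003}{20} - \left(-10\right) \frac{13}{7} = - \frac{216948003}{20} - - \frac{130}{7} = - \frac{216948003}{20} + \frac{130}{7} = - \frac{1518633421}{140}$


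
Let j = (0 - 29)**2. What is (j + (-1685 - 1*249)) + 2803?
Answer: 1710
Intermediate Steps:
j = 841 (j = (-29)**2 = 841)
(j + (-1685 - 1*249)) + 2803 = (841 + (-1685 - 1*249)) + 2803 = (841 + (-1685 - 249)) + 2803 = (841 - 1934) + 2803 = -1093 + 2803 = 1710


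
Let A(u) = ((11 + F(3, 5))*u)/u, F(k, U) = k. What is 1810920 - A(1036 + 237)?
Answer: 1810906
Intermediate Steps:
A(u) = 14 (A(u) = ((11 + 3)*u)/u = (14*u)/u = 14)
1810920 - A(1036 + 237) = 1810920 - 1*14 = 1810920 - 14 = 1810906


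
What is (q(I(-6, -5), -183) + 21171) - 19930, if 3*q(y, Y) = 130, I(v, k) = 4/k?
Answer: 3853/3 ≈ 1284.3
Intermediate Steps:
q(y, Y) = 130/3 (q(y, Y) = (⅓)*130 = 130/3)
(q(I(-6, -5), -183) + 21171) - 19930 = (130/3 + 21171) - 19930 = 63643/3 - 19930 = 3853/3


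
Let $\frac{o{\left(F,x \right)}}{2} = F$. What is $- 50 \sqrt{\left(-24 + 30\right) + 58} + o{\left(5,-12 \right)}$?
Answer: $-390$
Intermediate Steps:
$o{\left(F,x \right)} = 2 F$
$- 50 \sqrt{\left(-24 + 30\right) + 58} + o{\left(5,-12 \right)} = - 50 \sqrt{\left(-24 + 30\right) + 58} + 2 \cdot 5 = - 50 \sqrt{6 + 58} + 10 = - 50 \sqrt{64} + 10 = \left(-50\right) 8 + 10 = -400 + 10 = -390$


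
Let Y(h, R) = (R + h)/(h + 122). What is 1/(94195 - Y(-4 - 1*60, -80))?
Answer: 29/2731727 ≈ 1.0616e-5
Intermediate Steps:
Y(h, R) = (R + h)/(122 + h)
1/(94195 - Y(-4 - 1*60, -80)) = 1/(94195 - (-80 + (-4 - 1*60))/(122 + (-4 - 1*60))) = 1/(94195 - (-80 + (-4 - 60))/(122 + (-4 - 60))) = 1/(94195 - (-80 - 64)/(122 - 64)) = 1/(94195 - (-144)/58) = 1/(94195 - 1*(-72/29)) = 1/(94195 + 72/29) = 1/(2731727/29) = 29/2731727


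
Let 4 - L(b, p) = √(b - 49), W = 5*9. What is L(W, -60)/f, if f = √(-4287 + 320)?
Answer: 2*I*√3967*(-2 + I)/3967 ≈ -0.031754 - 0.063508*I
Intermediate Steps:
W = 45
L(b, p) = 4 - √(-49 + b) (L(b, p) = 4 - √(b - 49) = 4 - √(-49 + b))
f = I*√3967 (f = √(-3967) = I*√3967 ≈ 62.984*I)
L(W, -60)/f = (4 - √(-49 + 45))/((I*√3967)) = (4 - √(-4))*(-I*√3967/3967) = (4 - 2*I)*(-I*√3967/3967) = -I*√3967*(4 - 2*I)/3967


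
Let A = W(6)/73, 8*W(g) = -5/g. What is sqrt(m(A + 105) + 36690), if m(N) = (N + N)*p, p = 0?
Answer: sqrt(36690) ≈ 191.55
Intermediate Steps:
W(g) = -5/(8*g) (W(g) = (-5/g)/8 = -5/(8*g))
A = -5/3504 (A = -5/8/6/73 = -5/8*1/6*(1/73) = -5/48*1/73 = -5/3504 ≈ -0.0014269)
m(N) = 0 (m(N) = (N + N)*0 = (2*N)*0 = 0)
sqrt(m(A + 105) + 36690) = sqrt(0 + 36690) = sqrt(36690)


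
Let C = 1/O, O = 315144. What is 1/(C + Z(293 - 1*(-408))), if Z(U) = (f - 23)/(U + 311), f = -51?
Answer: -79731432/5829911 ≈ -13.676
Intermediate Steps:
C = 1/315144 ≈ 3.1732e-6
Z(U) = -74/(311 + U) (Z(U) = (-51 - 23)/(U + 311) = -74/(311 + U))
1/(C + Z(293 - 1*(-408))) = 1/(1/315144 - 74/(311 + (293 - 1*(-408)))) = 1/(1/315144 - 74/(311 + (293 + 408))) = 1/(1/315144 - 74/(311 + 701)) = 1/(1/315144 - 74/1012) = 1/(1/315144 - 74*1/1012) = 1/(1/315144 - 37/506) = 1/(-5829911/79731432) = -79731432/5829911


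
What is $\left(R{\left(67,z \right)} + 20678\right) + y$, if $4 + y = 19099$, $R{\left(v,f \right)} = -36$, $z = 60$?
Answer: $39737$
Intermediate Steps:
$y = 19095$ ($y = -4 + 19099 = 19095$)
$\left(R{\left(67,z \right)} + 20678\right) + y = \left(-36 + 20678\right) + 19095 = 20642 + 19095 = 39737$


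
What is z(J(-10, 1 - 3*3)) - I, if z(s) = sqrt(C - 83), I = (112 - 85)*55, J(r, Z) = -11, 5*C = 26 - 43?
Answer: -1485 + 12*I*sqrt(15)/5 ≈ -1485.0 + 9.2952*I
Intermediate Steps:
C = -17/5 (C = (26 - 43)/5 = (1/5)*(-17) = -17/5 ≈ -3.4000)
I = 1485 (I = 27*55 = 1485)
z(s) = 12*I*sqrt(15)/5 (z(s) = sqrt(-17/5 - 83) = sqrt(-432/5) = 12*I*sqrt(15)/5)
z(J(-10, 1 - 3*3)) - I = 12*I*sqrt(15)/5 - 1*1485 = 12*I*sqrt(15)/5 - 1485 = -1485 + 12*I*sqrt(15)/5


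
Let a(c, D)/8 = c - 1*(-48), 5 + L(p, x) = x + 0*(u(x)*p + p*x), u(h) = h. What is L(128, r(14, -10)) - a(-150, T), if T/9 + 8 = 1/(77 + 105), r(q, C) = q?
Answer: 825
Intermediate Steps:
L(p, x) = -5 + x (L(p, x) = -5 + (x + 0*(x*p + p*x)) = -5 + (x + 0*(p*x + p*x)) = -5 + (x + 0*(2*p*x)) = -5 + (x + 0) = -5 + x)
T = -13095/182 (T = -72 + 9/(77 + 105) = -72 + 9/182 = -13095/182 ≈ -71.951)
a(c, D) = 384 + 8*c (a(c, D) = 8*(c - 1*(-48)) = 8*(c + 48) = 8*(48 + c) = 384 + 8*c)
L(128, r(14, -10)) - a(-150, T) = (-5 + 14) - (384 + 8*(-150)) = 9 - (384 - 1200) = 9 - 1*(-816) = 9 + 816 = 825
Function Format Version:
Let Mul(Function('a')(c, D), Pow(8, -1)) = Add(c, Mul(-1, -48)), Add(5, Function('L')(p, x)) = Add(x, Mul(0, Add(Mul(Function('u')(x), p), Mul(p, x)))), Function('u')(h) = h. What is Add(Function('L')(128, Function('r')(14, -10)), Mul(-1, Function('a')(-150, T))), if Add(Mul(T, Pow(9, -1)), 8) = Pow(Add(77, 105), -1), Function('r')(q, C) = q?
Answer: 825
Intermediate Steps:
Function('L')(p, x) = Add(-5, x) (Function('L')(p, x) = Add(-5, Add(x, Mul(0, Add(Mul(x, p), Mul(p, x))))) = Add(-5, Add(x, Mul(0, Add(Mul(p, x), Mul(p, x))))) = Add(-5, Add(x, Mul(0, Mul(2, p, x)))) = Add(-5, Add(x, 0)) = Add(-5, x))
T = Rational(-13095, 182) (T = Add(-72, Mul(9, Pow(Add(77, 105), -1))) = Add(-72, Mul(9, Pow(182, -1))) = Add(-72, Mul(9, Rational(1, 182))) = Add(-72, Rational(9, 182)) = Rational(-13095, 182) ≈ -71.951)
Function('a')(c, D) = Add(384, Mul(8, c)) (Function('a')(c, D) = Mul(8, Add(c, Mul(-1, -48))) = Mul(8, Add(c, 48)) = Mul(8, Add(48, c)) = Add(384, Mul(8, c)))
Add(Function('L')(128, Function('r')(14, -10)), Mul(-1, Function('a')(-150, T))) = Add(Add(-5, 14), Mul(-1, Add(384, Mul(8, -150)))) = Add(9, Mul(-1, Add(384, -1200))) = Add(9, Mul(-1, -816)) = Add(9, 816) = 825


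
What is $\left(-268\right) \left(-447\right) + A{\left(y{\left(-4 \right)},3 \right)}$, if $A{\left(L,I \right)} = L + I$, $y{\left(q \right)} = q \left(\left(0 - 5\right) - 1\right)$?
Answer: $119823$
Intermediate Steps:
$y{\left(q \right)} = - 6 q$ ($y{\left(q \right)} = q \left(\left(0 - 5\right) - 1\right) = q \left(-5 - 1\right) = q \left(-6\right) = - 6 q$)
$A{\left(L,I \right)} = I + L$
$\left(-268\right) \left(-447\right) + A{\left(y{\left(-4 \right)},3 \right)} = \left(-268\right) \left(-447\right) + \left(3 - -24\right) = 119796 + \left(3 + 24\right) = 119796 + 27 = 119823$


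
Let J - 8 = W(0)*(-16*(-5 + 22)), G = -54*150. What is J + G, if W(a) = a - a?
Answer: -8092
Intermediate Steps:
G = -8100
W(a) = 0
J = 8 (J = 8 + 0*(-16*(-5 + 22)) = 8 + 0*(-16*17) = 8 + 0*(-272) = 8 + 0 = 8)
J + G = 8 - 8100 = -8092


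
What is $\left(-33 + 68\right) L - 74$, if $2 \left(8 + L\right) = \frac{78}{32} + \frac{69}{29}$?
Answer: $- \frac{250287}{928} \approx -269.71$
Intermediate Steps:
$L = - \frac{5189}{928}$ ($L = -8 + \frac{\frac{78}{32} + \frac{69}{29}}{2} = -8 + \frac{78 \cdot \frac{1}{32} + 69 \cdot \frac{1}{29}}{2} = -8 + \frac{\frac{39}{16} + \frac{69}{29}}{2} = -8 + \frac{1}{2} \cdot \frac{2235}{464} = -8 + \frac{2235}{928} = - \frac{5189}{928} \approx -5.5916$)
$\left(-33 + 68\right) L - 74 = \left(-33 + 68\right) \left(- \frac{5189}{928}\right) - 74 = 35 \left(- \frac{5189}{928}\right) - 74 = - \frac{181615}{928} - 74 = - \frac{250287}{928}$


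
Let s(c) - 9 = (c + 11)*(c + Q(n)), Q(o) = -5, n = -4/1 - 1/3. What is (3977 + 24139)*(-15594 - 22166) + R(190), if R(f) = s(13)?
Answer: -1061659959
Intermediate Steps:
n = -13/3 (n = -4*1 - 1*⅓ = -4 - ⅓ = -13/3 ≈ -4.3333)
s(c) = 9 + (-5 + c)*(11 + c) (s(c) = 9 + (c + 11)*(c - 5) = 9 + (11 + c)*(-5 + c) = 9 + (-5 + c)*(11 + c))
R(f) = 201 (R(f) = -46 + 13² + 6*13 = -46 + 169 + 78 = 201)
(3977 + 24139)*(-15594 - 22166) + R(190) = (3977 + 24139)*(-15594 - 22166) + 201 = 28116*(-37760) + 201 = -1061660160 + 201 = -1061659959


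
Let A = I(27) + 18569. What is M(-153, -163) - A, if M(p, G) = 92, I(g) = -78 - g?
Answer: -18372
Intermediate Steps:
A = 18464 (A = (-78 - 1*27) + 18569 = (-78 - 27) + 18569 = -105 + 18569 = 18464)
M(-153, -163) - A = 92 - 1*18464 = 92 - 18464 = -18372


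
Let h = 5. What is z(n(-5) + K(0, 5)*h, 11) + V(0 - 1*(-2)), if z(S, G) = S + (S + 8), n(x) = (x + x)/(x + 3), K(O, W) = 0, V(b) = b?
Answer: 20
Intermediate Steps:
n(x) = 2*x/(3 + x) (n(x) = (2*x)/(3 + x) = 2*x/(3 + x))
z(S, G) = 8 + 2*S (z(S, G) = S + (8 + S) = 8 + 2*S)
z(n(-5) + K(0, 5)*h, 11) + V(0 - 1*(-2)) = (8 + 2*(2*(-5)/(3 - 5) + 0*5)) + (0 - 1*(-2)) = (8 + 2*(2*(-5)/(-2) + 0)) + (0 + 2) = (8 + 2*(2*(-5)*(-1/2) + 0)) + 2 = (8 + 2*(5 + 0)) + 2 = (8 + 2*5) + 2 = (8 + 10) + 2 = 18 + 2 = 20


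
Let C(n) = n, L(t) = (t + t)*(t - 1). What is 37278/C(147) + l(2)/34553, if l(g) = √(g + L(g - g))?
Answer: 12426/49 + √2/34553 ≈ 253.59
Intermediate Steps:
L(t) = 2*t*(-1 + t) (L(t) = (2*t)*(-1 + t) = 2*t*(-1 + t))
l(g) = √g (l(g) = √(g + 2*(g - g)*(-1 + (g - g))) = √(g + 2*0*(-1 + 0)) = √(g + 2*0*(-1)) = √(g + 0) = √g)
37278/C(147) + l(2)/34553 = 37278/147 + √2/34553 = 37278*(1/147) + √2*(1/34553) = 12426/49 + √2/34553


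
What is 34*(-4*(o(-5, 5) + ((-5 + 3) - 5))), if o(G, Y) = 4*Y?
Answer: -1768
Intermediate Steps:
34*(-4*(o(-5, 5) + ((-5 + 3) - 5))) = 34*(-4*(4*5 + ((-5 + 3) - 5))) = 34*(-4*(20 + (-2 - 5))) = 34*(-4*(20 - 7)) = 34*(-4*13) = 34*(-52) = -1768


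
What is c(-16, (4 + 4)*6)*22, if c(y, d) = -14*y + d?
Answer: 5984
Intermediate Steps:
c(y, d) = d - 14*y
c(-16, (4 + 4)*6)*22 = ((4 + 4)*6 - 14*(-16))*22 = (8*6 + 224)*22 = (48 + 224)*22 = 272*22 = 5984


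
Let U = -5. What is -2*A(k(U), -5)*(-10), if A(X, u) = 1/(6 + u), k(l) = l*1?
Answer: 20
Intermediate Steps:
k(l) = l
-2*A(k(U), -5)*(-10) = -2/(6 - 5)*(-10) = -2/1*(-10) = -2*1*(-10) = -2*(-10) = 20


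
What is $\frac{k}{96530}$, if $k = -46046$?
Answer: $- \frac{3289}{6895} \approx -0.47701$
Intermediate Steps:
$\frac{k}{96530} = - \frac{46046}{96530} = \left(-46046\right) \frac{1}{96530} = - \frac{3289}{6895}$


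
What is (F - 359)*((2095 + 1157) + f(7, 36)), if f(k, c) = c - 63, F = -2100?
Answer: -7930275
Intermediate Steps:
f(k, c) = -63 + c
(F - 359)*((2095 + 1157) + f(7, 36)) = (-2100 - 359)*((2095 + 1157) + (-63 + 36)) = -2459*(3252 - 27) = -2459*3225 = -7930275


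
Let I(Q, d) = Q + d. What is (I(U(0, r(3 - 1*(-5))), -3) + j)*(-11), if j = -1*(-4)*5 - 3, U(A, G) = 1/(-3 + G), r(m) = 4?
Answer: -165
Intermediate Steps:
j = 17 (j = 4*5 - 3 = 20 - 3 = 17)
(I(U(0, r(3 - 1*(-5))), -3) + j)*(-11) = ((1/(-3 + 4) - 3) + 17)*(-11) = ((1/1 - 3) + 17)*(-11) = ((1 - 3) + 17)*(-11) = (-2 + 17)*(-11) = 15*(-11) = -165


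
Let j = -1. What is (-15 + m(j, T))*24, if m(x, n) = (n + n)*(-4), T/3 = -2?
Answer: 792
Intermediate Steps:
T = -6 (T = 3*(-2) = -6)
m(x, n) = -8*n (m(x, n) = (2*n)*(-4) = -8*n)
(-15 + m(j, T))*24 = (-15 - 8*(-6))*24 = (-15 + 48)*24 = 33*24 = 792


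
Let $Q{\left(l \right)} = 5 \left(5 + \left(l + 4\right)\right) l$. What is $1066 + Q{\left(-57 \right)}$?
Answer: $14746$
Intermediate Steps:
$Q{\left(l \right)} = l \left(45 + 5 l\right)$ ($Q{\left(l \right)} = 5 \left(5 + \left(4 + l\right)\right) l = 5 \left(9 + l\right) l = \left(45 + 5 l\right) l = l \left(45 + 5 l\right)$)
$1066 + Q{\left(-57 \right)} = 1066 + 5 \left(-57\right) \left(9 - 57\right) = 1066 + 5 \left(-57\right) \left(-48\right) = 1066 + 13680 = 14746$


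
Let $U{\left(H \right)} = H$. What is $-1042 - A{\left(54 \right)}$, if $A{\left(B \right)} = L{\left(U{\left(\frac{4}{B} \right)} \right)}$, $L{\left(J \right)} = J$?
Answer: $- \frac{28136}{27} \approx -1042.1$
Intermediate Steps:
$A{\left(B \right)} = \frac{4}{B}$
$-1042 - A{\left(54 \right)} = -1042 - \frac{4}{54} = -1042 - 4 \cdot \frac{1}{54} = -1042 - \frac{2}{27} = - \frac{28136}{27}$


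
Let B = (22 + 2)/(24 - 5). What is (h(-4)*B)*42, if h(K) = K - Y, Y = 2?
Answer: -6048/19 ≈ -318.32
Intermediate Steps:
h(K) = -2 + K (h(K) = K - 1*2 = K - 2 = -2 + K)
B = 24/19 ≈ 1.2632
(h(-4)*B)*42 = ((-2 - 4)*(24/19))*42 = -6*24/19*42 = -144/19*42 = -6048/19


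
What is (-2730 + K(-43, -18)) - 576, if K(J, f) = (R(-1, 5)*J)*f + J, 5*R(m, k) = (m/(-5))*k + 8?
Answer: -9779/5 ≈ -1955.8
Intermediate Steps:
R(m, k) = 8/5 - k*m/25 (R(m, k) = ((m/(-5))*k + 8)/5 = ((m*(-⅕))*k + 8)/5 = ((-m/5)*k + 8)/5 = (-k*m/5 + 8)/5 = (8 - k*m/5)/5 = 8/5 - k*m/25)
K(J, f) = J + 9*J*f/5 (K(J, f) = ((8/5 - 1/25*5*(-1))*J)*f + J = ((8/5 + ⅕)*J)*f + J = (9*J/5)*f + J = 9*J*f/5 + J = J + 9*J*f/5)
(-2730 + K(-43, -18)) - 576 = (-2730 + (⅕)*(-43)*(5 + 9*(-18))) - 576 = (-2730 + (⅕)*(-43)*(5 - 162)) - 576 = (-2730 + (⅕)*(-43)*(-157)) - 576 = (-2730 + 6751/5) - 576 = -6899/5 - 576 = -9779/5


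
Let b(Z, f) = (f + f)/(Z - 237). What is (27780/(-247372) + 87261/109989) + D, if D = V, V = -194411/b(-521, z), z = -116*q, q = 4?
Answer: -167061635727007037/1052050357776 ≈ -1.5880e+5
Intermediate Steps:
z = -464 (z = -116*4 = -464)
b(Z, f) = 2*f/(-237 + Z) (b(Z, f) = (2*f)/(-237 + Z) = 2*f/(-237 + Z))
V = -73681769/464 (V = -194411/(2*(-464)/(-237 - 521)) = -194411/(2*(-464)/(-758)) = -194411/(2*(-464)*(-1/758)) = -194411/464/379 = -194411*379/464 = -73681769/464 ≈ -1.5880e+5)
D = -73681769/464 ≈ -1.5880e+5
(27780/(-247372) + 87261/109989) + D = (27780/(-247372) + 87261/109989) - 73681769/464 = (27780*(-1/247372) + 87261*(1/109989)) - 73681769/464 = (-6945/61843 + 29087/36663) - 73681769/464 = 1544202806/2267349909 - 73681769/464 = -167061635727007037/1052050357776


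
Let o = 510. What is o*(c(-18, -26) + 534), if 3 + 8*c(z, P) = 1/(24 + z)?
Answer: 2177275/8 ≈ 2.7216e+5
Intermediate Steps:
c(z, P) = -3/8 + 1/(8*(24 + z))
o*(c(-18, -26) + 534) = 510*((-71 - 3*(-18))/(8*(24 - 18)) + 534) = 510*((⅛)*(-71 + 54)/6 + 534) = 510*((⅛)*(⅙)*(-17) + 534) = 510*(-17/48 + 534) = 510*(25615/48) = 2177275/8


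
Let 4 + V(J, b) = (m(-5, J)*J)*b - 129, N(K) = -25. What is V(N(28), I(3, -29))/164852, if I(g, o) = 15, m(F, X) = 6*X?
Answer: 56117/164852 ≈ 0.34041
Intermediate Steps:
V(J, b) = -133 + 6*b*J**2 (V(J, b) = -4 + (((6*J)*J)*b - 129) = -4 + ((6*J**2)*b - 129) = -4 + (6*b*J**2 - 129) = -4 + (-129 + 6*b*J**2) = -133 + 6*b*J**2)
V(N(28), I(3, -29))/164852 = (-133 + 6*15*(-25)**2)/164852 = (-133 + 6*15*625)*(1/164852) = (-133 + 56250)*(1/164852) = 56117*(1/164852) = 56117/164852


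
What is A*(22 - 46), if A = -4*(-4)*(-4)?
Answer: 1536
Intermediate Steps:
A = -64 (A = 16*(-4) = -64)
A*(22 - 46) = -64*(22 - 46) = -64*(-24) = 1536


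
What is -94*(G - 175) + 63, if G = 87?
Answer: 8335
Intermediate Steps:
-94*(G - 175) + 63 = -94*(87 - 175) + 63 = -94*(-88) + 63 = 8272 + 63 = 8335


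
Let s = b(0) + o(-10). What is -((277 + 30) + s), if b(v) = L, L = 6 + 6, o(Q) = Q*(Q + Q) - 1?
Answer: -518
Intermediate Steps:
o(Q) = -1 + 2*Q**2 (o(Q) = Q*(2*Q) - 1 = 2*Q**2 - 1 = -1 + 2*Q**2)
L = 12
b(v) = 12
s = 211 (s = 12 + (-1 + 2*(-10)**2) = 12 + (-1 + 2*100) = 12 + (-1 + 200) = 12 + 199 = 211)
-((277 + 30) + s) = -((277 + 30) + 211) = -(307 + 211) = -1*518 = -518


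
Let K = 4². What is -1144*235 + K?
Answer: -268824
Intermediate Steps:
K = 16
-1144*235 + K = -1144*235 + 16 = -268840 + 16 = -268824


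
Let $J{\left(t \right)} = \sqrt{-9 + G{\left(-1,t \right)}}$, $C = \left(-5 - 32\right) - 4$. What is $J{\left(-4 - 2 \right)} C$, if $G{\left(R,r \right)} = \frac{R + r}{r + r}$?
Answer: $- \frac{41 i \sqrt{303}}{6} \approx - 118.95 i$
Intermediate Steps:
$G{\left(R,r \right)} = \frac{R + r}{2 r}$
$C = -41$ ($C = -37 - 4 = -41$)
$J{\left(t \right)} = \sqrt{-9 + \frac{-1 + t}{2 t}}$
$J{\left(-4 - 2 \right)} C = \frac{\sqrt{-34 - \frac{2}{-4 - 2}}}{2} \left(-41\right) = \frac{\sqrt{-34 - \frac{2}{-6}}}{2} \left(-41\right) = \frac{\sqrt{-34 - - \frac{1}{3}}}{2} \left(-41\right) = \frac{\sqrt{-34 + \frac{1}{3}}}{2} \left(-41\right) = \frac{\sqrt{- \frac{101}{3}}}{2} \left(-41\right) = \frac{\frac{1}{3} i \sqrt{303}}{2} \left(-41\right) = \frac{i \sqrt{303}}{6} \left(-41\right) = - \frac{41 i \sqrt{303}}{6}$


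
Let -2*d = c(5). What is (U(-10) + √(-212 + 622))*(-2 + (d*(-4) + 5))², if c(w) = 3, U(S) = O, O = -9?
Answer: -729 + 81*√410 ≈ 911.13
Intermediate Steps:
U(S) = -9
d = -3/2 (d = -½*3 = -3/2 ≈ -1.5000)
(U(-10) + √(-212 + 622))*(-2 + (d*(-4) + 5))² = (-9 + √(-212 + 622))*(-2 + (-3/2*(-4) + 5))² = (-9 + √410)*(-2 + (6 + 5))² = (-9 + √410)*(-2 + 11)² = (-9 + √410)*9² = (-9 + √410)*81 = -729 + 81*√410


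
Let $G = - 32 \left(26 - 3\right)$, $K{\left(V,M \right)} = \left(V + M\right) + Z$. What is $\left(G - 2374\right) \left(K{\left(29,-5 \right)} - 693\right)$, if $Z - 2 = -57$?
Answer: $2251640$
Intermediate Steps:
$Z = -55$ ($Z = 2 - 57 = -55$)
$K{\left(V,M \right)} = -55 + M + V$ ($K{\left(V,M \right)} = \left(V + M\right) - 55 = \left(M + V\right) - 55 = -55 + M + V$)
$G = -736$ ($G = \left(-32\right) 23 = -736$)
$\left(G - 2374\right) \left(K{\left(29,-5 \right)} - 693\right) = \left(-736 - 2374\right) \left(\left(-55 - 5 + 29\right) - 693\right) = - 3110 \left(-31 - 693\right) = \left(-3110\right) \left(-724\right) = 2251640$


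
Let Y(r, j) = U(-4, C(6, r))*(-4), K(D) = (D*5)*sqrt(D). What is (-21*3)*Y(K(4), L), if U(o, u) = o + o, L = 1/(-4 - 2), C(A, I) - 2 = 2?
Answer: -2016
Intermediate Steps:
C(A, I) = 4 (C(A, I) = 2 + 2 = 4)
L = -1/6 (L = 1/(-6) = -1/6 ≈ -0.16667)
U(o, u) = 2*o
K(D) = 5*D**(3/2) (K(D) = (5*D)*sqrt(D) = 5*D**(3/2))
Y(r, j) = 32 (Y(r, j) = (2*(-4))*(-4) = -8*(-4) = 32)
(-21*3)*Y(K(4), L) = -21*3*32 = -63*32 = -2016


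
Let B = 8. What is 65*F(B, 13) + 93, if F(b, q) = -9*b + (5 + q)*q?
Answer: 10623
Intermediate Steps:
F(b, q) = -9*b + q*(5 + q)
65*F(B, 13) + 93 = 65*(13² - 9*8 + 5*13) + 93 = 65*(169 - 72 + 65) + 93 = 65*162 + 93 = 10530 + 93 = 10623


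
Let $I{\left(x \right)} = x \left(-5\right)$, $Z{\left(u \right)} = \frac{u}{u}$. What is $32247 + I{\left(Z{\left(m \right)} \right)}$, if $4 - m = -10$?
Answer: $32242$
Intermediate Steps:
$m = 14$ ($m = 4 - -10 = 4 + 10 = 14$)
$Z{\left(u \right)} = 1$
$I{\left(x \right)} = - 5 x$
$32247 + I{\left(Z{\left(m \right)} \right)} = 32247 - 5 = 32242$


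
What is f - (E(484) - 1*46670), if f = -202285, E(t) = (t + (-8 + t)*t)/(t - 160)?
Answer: -1406948/9 ≈ -1.5633e+5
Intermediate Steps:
E(t) = (t + t*(-8 + t))/(-160 + t)
f - (E(484) - 1*46670) = -202285 - (484*(-7 + 484)/(-160 + 484) - 1*46670) = -202285 - (484*477/324 - 46670) = -202285 - (484*(1/324)*477 - 46670) = -202285 - (6413/9 - 46670) = -202285 - 1*(-413617/9) = -202285 + 413617/9 = -1406948/9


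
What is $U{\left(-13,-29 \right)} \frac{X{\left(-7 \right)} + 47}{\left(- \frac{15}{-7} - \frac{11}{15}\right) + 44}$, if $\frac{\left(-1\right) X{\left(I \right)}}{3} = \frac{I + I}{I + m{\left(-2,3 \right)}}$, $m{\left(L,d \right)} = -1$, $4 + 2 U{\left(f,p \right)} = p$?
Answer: $- \frac{578655}{38144} \approx -15.17$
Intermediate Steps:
$U{\left(f,p \right)} = -2 + \frac{p}{2}$
$X{\left(I \right)} = - \frac{6 I}{-1 + I}$ ($X{\left(I \right)} = - 3 \frac{I + I}{I - 1} = - 3 \frac{2 I}{-1 + I} = - \frac{6 I}{-1 + I}$)
$U{\left(-13,-29 \right)} \frac{X{\left(-7 \right)} + 47}{\left(- \frac{15}{-7} - \frac{11}{15}\right) + 44} = \left(-2 + \frac{1}{2} \left(-29\right)\right) \frac{\left(-6\right) \left(-7\right) \frac{1}{-1 - 7} + 47}{\left(- \frac{15}{-7} - \frac{11}{15}\right) + 44} = \left(-2 - \frac{29}{2}\right) \frac{\left(-6\right) \left(-7\right) \frac{1}{-8} + 47}{\left(\left(-15\right) \left(- \frac{1}{7}\right) - \frac{11}{15}\right) + 44} = - \frac{33 \frac{\left(-6\right) \left(-7\right) \left(- \frac{1}{8}\right) + 47}{\left(\frac{15}{7} - \frac{11}{15}\right) + 44}}{2} = - \frac{33 \frac{- \frac{21}{4} + 47}{\frac{148}{105} + 44}}{2} = - \frac{33 \frac{167}{4 \cdot \frac{4768}{105}}}{2} = - \frac{33 \cdot \frac{167}{4} \cdot \frac{105}{4768}}{2} = \left(- \frac{33}{2}\right) \frac{17535}{19072} = - \frac{578655}{38144}$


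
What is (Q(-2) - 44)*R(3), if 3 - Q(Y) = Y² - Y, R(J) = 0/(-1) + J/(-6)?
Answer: 47/2 ≈ 23.500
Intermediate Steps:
R(J) = -J/6 (R(J) = 0*(-1) + J*(-⅙) = 0 - J/6 = -J/6)
Q(Y) = 3 + Y - Y² (Q(Y) = 3 - (Y² - Y) = 3 + (Y - Y²) = 3 + Y - Y²)
(Q(-2) - 44)*R(3) = ((3 - 2 - 1*(-2)²) - 44)*(-⅙*3) = ((3 - 2 - 1*4) - 44)*(-½) = ((3 - 2 - 4) - 44)*(-½) = (-3 - 44)*(-½) = -47*(-½) = 47/2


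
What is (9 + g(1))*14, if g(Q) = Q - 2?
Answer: 112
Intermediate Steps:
g(Q) = -2 + Q
(9 + g(1))*14 = (9 + (-2 + 1))*14 = (9 - 1)*14 = 8*14 = 112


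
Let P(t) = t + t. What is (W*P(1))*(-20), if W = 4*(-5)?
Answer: 800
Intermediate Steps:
W = -20
P(t) = 2*t
(W*P(1))*(-20) = -40*(-20) = 800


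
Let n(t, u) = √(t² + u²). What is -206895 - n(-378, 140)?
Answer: -206895 - 14*√829 ≈ -2.0730e+5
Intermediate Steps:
-206895 - n(-378, 140) = -206895 - √((-378)² + 140²) = -206895 - √(142884 + 19600) = -206895 - √162484 = -206895 - 14*√829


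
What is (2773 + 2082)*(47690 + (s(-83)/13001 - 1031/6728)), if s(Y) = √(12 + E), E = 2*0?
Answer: 1557762138095/6728 + 9710*√3/13001 ≈ 2.3153e+8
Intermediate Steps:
E = 0
s(Y) = 2*√3 (s(Y) = √(12 + 0) = √12 = 2*√3)
(2773 + 2082)*(47690 + (s(-83)/13001 - 1031/6728)) = (2773 + 2082)*(47690 + ((2*√3)/13001 - 1031/6728)) = 4855*(47690 + ((2*√3)*(1/13001) - 1031*1/6728)) = 4855*(47690 + (2*√3/13001 - 1031/6728)) = 4855*(47690 + (-1031/6728 + 2*√3/13001)) = 4855*(320857289/6728 + 2*√3/13001) = 1557762138095/6728 + 9710*√3/13001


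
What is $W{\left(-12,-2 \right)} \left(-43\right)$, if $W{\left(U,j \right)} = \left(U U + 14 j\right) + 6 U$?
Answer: $-1892$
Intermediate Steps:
$W{\left(U,j \right)} = U^{2} + 6 U + 14 j$ ($W{\left(U,j \right)} = \left(U^{2} + 14 j\right) + 6 U = U^{2} + 6 U + 14 j$)
$W{\left(-12,-2 \right)} \left(-43\right) = \left(\left(-12\right)^{2} + 6 \left(-12\right) + 14 \left(-2\right)\right) \left(-43\right) = \left(144 - 72 - 28\right) \left(-43\right) = 44 \left(-43\right) = -1892$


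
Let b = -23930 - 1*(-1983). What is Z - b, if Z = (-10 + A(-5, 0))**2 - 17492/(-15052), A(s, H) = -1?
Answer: 83046257/3763 ≈ 22069.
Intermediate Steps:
Z = 459696/3763 (Z = (-10 - 1)**2 - 17492/(-15052) = (-11)**2 - 17492*(-1)/15052 = 121 - 1*(-4373/3763) = 121 + 4373/3763 = 459696/3763 ≈ 122.16)
b = -21947 (b = -23930 + 1983 = -21947)
Z - b = 459696/3763 - 1*(-21947) = 459696/3763 + 21947 = 83046257/3763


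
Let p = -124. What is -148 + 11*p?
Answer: -1512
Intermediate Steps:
-148 + 11*p = -148 + 11*(-124) = -148 - 1364 = -1512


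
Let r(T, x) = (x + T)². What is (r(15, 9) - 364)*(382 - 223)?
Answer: 33708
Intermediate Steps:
r(T, x) = (T + x)²
(r(15, 9) - 364)*(382 - 223) = ((15 + 9)² - 364)*(382 - 223) = (24² - 364)*159 = (576 - 364)*159 = 212*159 = 33708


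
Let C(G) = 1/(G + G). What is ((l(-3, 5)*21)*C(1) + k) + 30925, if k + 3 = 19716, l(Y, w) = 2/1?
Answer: 50659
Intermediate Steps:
l(Y, w) = 2 (l(Y, w) = 2*1 = 2)
k = 19713 (k = -3 + 19716 = 19713)
C(G) = 1/(2*G)
((l(-3, 5)*21)*C(1) + k) + 30925 = ((2*21)*((1/2)/1) + 19713) + 30925 = (42*((1/2)*1) + 19713) + 30925 = (42*(1/2) + 19713) + 30925 = (21 + 19713) + 30925 = 19734 + 30925 = 50659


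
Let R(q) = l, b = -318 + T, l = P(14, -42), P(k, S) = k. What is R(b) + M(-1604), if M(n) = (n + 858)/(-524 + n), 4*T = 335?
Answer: 15269/1064 ≈ 14.351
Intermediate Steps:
T = 335/4 (T = (1/4)*335 = 335/4 ≈ 83.750)
l = 14
M(n) = (858 + n)/(-524 + n)
b = -937/4 (b = -318 + 335/4 = -937/4 ≈ -234.25)
R(q) = 14
R(b) + M(-1604) = 14 + (858 - 1604)/(-524 - 1604) = 14 - 746/(-2128) = 14 - 1/2128*(-746) = 14 + 373/1064 = 15269/1064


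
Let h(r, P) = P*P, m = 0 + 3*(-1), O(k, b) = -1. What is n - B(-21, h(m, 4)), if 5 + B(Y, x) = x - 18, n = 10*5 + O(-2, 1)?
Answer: 56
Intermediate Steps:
n = 49 (n = 10*5 - 1 = 50 - 1 = 49)
m = -3 (m = 0 - 3 = -3)
h(r, P) = P**2
B(Y, x) = -23 + x (B(Y, x) = -5 + (x - 18) = -5 + (-18 + x) = -23 + x)
n - B(-21, h(m, 4)) = 49 - (-23 + 4**2) = 49 - (-23 + 16) = 49 - 1*(-7) = 49 + 7 = 56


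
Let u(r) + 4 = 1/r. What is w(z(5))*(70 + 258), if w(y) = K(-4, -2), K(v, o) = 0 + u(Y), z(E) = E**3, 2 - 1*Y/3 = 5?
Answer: -12136/9 ≈ -1348.4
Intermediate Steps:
Y = -9 (Y = 6 - 3*5 = 6 - 15 = -9)
u(r) = -4 + 1/r
K(v, o) = -37/9 (K(v, o) = 0 + (-4 + 1/(-9)) = 0 + (-4 - 1/9) = 0 - 37/9 = -37/9)
w(y) = -37/9
w(z(5))*(70 + 258) = -37*(70 + 258)/9 = -37/9*328 = -12136/9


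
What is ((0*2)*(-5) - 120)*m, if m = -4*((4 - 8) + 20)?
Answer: 7680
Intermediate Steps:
m = -64 (m = -4*(-4 + 20) = -4*16 = -64)
((0*2)*(-5) - 120)*m = ((0*2)*(-5) - 120)*(-64) = (0*(-5) - 120)*(-64) = (0 - 120)*(-64) = -120*(-64) = 7680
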